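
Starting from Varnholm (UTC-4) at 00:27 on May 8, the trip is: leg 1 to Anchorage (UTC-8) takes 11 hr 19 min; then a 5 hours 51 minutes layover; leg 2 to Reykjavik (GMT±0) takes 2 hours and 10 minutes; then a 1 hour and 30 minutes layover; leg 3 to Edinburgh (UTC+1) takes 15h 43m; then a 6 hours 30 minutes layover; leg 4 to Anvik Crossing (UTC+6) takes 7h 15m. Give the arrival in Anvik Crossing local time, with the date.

12:45 on May 10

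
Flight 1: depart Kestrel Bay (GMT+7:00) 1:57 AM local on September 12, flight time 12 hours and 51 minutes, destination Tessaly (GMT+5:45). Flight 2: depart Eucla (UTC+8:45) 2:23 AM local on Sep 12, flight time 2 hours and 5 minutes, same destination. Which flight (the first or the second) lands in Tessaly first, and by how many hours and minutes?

the second, by 12 hours 5 minutes

Flight 1 in UTC: 1:57 AM − 7:00 = 6:57 PM on Sep 11.
+12 hours and 51 minutes → arrive 7:48 AM UTC on Sep 12.
Flight 2 in UTC: 2:23 AM − 8:45 = 5:38 PM on Sep 11.
+2 hours and 5 minutes → arrive 7:43 PM UTC on Sep 11.
Flight 2 lands earlier by 12 hours 5 minutes.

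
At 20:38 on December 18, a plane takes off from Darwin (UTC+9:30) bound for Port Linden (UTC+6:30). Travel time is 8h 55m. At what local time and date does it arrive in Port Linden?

02:33 on Dec 19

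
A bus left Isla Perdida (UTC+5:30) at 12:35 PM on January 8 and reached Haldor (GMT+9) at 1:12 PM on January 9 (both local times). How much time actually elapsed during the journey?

21 hours 7 minutes

Departure in UTC: 12:35 PM − 5:30 = 7:05 AM on Jan 8.
Arrival in UTC: 1:12 PM − 9:00 = 4:12 AM on Jan 9.
Elapsed = 4:12 AM − 7:05 AM (+1 day) = 21 hours 7 minutes.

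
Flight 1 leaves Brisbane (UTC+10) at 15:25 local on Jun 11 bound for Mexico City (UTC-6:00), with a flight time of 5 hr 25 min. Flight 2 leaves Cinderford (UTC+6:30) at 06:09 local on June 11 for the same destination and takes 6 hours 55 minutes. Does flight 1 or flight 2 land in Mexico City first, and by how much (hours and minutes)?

Flight 1 in UTC: 15:25 − 10:00 = 05:25 on Jun 11.
+5 hours and 25 minutes → arrive 10:50 UTC on Jun 11.
Flight 2 in UTC: 06:09 − 6:30 = 23:39 on Jun 10.
+6 hours 55 minutes → arrive 06:34 UTC on Jun 11.
Flight 2 lands earlier by 4 hours 16 minutes.

the second, by 4 hours 16 minutes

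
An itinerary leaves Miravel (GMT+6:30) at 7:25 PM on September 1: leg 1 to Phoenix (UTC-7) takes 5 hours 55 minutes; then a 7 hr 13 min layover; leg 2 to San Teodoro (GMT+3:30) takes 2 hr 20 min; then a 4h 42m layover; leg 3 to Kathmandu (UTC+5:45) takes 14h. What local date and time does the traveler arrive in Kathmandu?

Convert departure to UTC: 7:25 PM − 6:30 = 12:55 PM UTC on Sep 1.
Add 5 hours and 55 minutes leg 1 → 6:50 PM UTC.
Add 7 hours and 13 minutes layover in Phoenix → 2:03 AM UTC (Sep 2).
Add 2 hours and 20 minutes leg 2 → 4:23 AM UTC.
Add 4 hours 42 minutes layover in San Teodoro → 9:05 AM UTC.
Add 14 hours leg 3 → 11:05 PM UTC.
Kathmandu is UTC+5:45, so local arrival = 11:05 PM + 5:45 = 4:50 AM on Sep 3.

4:50 AM on Sep 3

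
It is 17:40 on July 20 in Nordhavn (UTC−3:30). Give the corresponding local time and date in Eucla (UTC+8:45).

05:55 on July 21

In UTC: 17:40 + 3:30 = 21:10 on Jul 20.
Eucla is UTC+8:45: 21:10 + 8:45 = 05:55 on Jul 21.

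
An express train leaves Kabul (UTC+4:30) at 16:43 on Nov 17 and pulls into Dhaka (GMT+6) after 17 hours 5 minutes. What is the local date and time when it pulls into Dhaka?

Convert departure to UTC: 16:43 − 4:30 = 12:13 UTC on Nov 17.
Add 17 hours and 5 minutes travel time → 05:18 UTC (Nov 18).
Dhaka is UTC+6:00, so local arrival = 05:18 + 6:00 = 11:18 on Nov 18.

11:18 on Nov 18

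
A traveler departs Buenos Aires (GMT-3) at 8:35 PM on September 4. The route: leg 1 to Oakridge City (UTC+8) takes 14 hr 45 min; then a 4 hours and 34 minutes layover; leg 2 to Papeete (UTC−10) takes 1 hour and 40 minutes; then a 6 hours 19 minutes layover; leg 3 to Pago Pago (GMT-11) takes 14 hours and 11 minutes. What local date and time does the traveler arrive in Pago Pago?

6:04 AM on September 6

Convert departure to UTC: 8:35 PM + 3:00 = 11:35 PM UTC on Sep 4.
Add 14 hours 45 minutes leg 1 → 2:20 PM UTC (Sep 5).
Add 4 hours and 34 minutes layover in Oakridge City → 6:54 PM UTC.
Add 1 hour and 40 minutes leg 2 → 8:34 PM UTC.
Add 6 hours and 19 minutes layover in Papeete → 2:53 AM UTC (Sep 6).
Add 14 hours 11 minutes leg 3 → 5:04 PM UTC.
Pago Pago is UTC−11:00, so local arrival = 5:04 PM − 11:00 = 6:04 AM on Sep 6.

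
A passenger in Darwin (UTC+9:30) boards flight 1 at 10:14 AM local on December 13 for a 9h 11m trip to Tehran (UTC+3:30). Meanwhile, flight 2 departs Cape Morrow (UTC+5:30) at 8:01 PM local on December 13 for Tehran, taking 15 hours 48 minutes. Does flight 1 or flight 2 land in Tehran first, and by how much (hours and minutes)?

the first, by 20 hours 24 minutes

Flight 1 in UTC: 10:14 AM − 9:30 = 12:44 AM on Dec 13.
+9 hours and 11 minutes → arrive 9:55 AM UTC on Dec 13.
Flight 2 in UTC: 8:01 PM − 5:30 = 2:31 PM on Dec 13.
+15 hours and 48 minutes → arrive 6:19 AM UTC on Dec 14.
Flight 1 lands earlier by 20 hours 24 minutes.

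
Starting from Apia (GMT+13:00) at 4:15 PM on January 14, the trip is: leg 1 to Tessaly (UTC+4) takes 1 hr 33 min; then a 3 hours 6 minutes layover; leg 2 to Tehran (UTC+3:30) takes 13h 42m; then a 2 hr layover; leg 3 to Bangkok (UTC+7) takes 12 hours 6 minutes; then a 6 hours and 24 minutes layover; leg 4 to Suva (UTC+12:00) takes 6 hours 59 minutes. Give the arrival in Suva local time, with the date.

1:05 PM on January 16

Convert departure to UTC: 4:15 PM − 13:00 = 3:15 AM UTC on Jan 14.
Add 1 hour 33 minutes leg 1 → 4:48 AM UTC.
Add 3 hours and 6 minutes layover in Tessaly → 7:54 AM UTC.
Add 13 hours and 42 minutes leg 2 → 9:36 PM UTC.
Add 2 hours layover in Tehran → 11:36 PM UTC.
Add 12 hours and 6 minutes leg 3 → 11:42 AM UTC (Jan 15).
Add 6 hours 24 minutes layover in Bangkok → 6:06 PM UTC.
Add 6 hours 59 minutes leg 4 → 1:05 AM UTC (Jan 16).
Suva is UTC+12:00, so local arrival = 1:05 AM + 12:00 = 1:05 PM on Jan 16.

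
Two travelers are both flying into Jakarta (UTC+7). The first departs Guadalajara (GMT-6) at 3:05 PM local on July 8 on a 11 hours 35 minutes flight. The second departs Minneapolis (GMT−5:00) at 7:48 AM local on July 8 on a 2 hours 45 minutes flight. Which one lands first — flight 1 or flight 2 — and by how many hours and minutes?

the second, by 17 hours 7 minutes

Flight 1 in UTC: 3:05 PM + 6:00 = 9:05 PM on Jul 8.
+11 hours 35 minutes → arrive 8:40 AM UTC on Jul 9.
Flight 2 in UTC: 7:48 AM + 5:00 = 12:48 PM on Jul 8.
+2 hours 45 minutes → arrive 3:33 PM UTC on Jul 8.
Flight 2 lands earlier by 17 hours 7 minutes.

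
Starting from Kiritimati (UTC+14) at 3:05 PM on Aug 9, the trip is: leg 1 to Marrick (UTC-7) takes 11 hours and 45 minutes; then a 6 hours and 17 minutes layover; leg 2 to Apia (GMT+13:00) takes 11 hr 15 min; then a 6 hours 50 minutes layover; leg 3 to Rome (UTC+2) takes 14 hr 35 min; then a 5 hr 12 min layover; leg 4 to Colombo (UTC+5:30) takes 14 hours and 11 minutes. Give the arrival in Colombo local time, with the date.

Convert departure to UTC: 3:05 PM − 14:00 = 1:05 AM UTC on Aug 9.
Add 11 hours and 45 minutes leg 1 → 12:50 PM UTC.
Add 6 hours 17 minutes layover in Marrick → 7:07 PM UTC.
Add 11 hours 15 minutes leg 2 → 6:22 AM UTC (Aug 10).
Add 6 hours 50 minutes layover in Apia → 1:12 PM UTC.
Add 14 hours 35 minutes leg 3 → 3:47 AM UTC (Aug 11).
Add 5 hours and 12 minutes layover in Rome → 8:59 AM UTC.
Add 14 hours 11 minutes leg 4 → 11:10 PM UTC.
Colombo is UTC+5:30, so local arrival = 11:10 PM + 5:30 = 4:40 AM on Aug 12.

4:40 AM on August 12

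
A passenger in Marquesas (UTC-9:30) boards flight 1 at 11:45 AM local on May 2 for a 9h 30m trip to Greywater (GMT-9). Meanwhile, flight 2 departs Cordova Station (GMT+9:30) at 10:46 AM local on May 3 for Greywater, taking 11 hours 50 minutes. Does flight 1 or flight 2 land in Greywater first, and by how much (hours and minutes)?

the first, by 6 hours 21 minutes

Flight 1 in UTC: 11:45 AM + 9:30 = 9:15 PM on May 2.
+9 hours and 30 minutes → arrive 6:45 AM UTC on May 3.
Flight 2 in UTC: 10:46 AM − 9:30 = 1:16 AM on May 3.
+11 hours 50 minutes → arrive 1:06 PM UTC on May 3.
Flight 1 lands earlier by 6 hours 21 minutes.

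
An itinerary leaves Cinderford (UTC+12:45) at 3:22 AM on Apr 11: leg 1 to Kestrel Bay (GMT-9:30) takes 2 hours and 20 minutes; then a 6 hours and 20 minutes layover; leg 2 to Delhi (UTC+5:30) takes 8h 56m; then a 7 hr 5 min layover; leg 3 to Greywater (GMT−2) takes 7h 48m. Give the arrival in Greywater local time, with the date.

Convert departure to UTC: 3:22 AM − 12:45 = 2:37 PM UTC on Apr 10.
Add 2 hours and 20 minutes leg 1 → 4:57 PM UTC.
Add 6 hours and 20 minutes layover in Kestrel Bay → 11:17 PM UTC.
Add 8 hours 56 minutes leg 2 → 8:13 AM UTC (Apr 11).
Add 7 hours 5 minutes layover in Delhi → 3:18 PM UTC.
Add 7 hours and 48 minutes leg 3 → 11:06 PM UTC.
Greywater is UTC−2:00, so local arrival = 11:06 PM − 2:00 = 9:06 PM on Apr 11.

9:06 PM on Apr 11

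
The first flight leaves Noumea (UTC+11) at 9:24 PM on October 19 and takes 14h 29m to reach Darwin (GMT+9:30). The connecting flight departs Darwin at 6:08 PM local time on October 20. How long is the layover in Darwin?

Convert departure to UTC: 9:24 PM − 11:00 = 10:24 AM UTC on Oct 19.
Add 14 hours and 29 minutes flight time → 12:53 AM UTC (Oct 20).
Darwin is UTC+9:30, so local arrival = 12:53 AM + 9:30 = 10:23 AM on Oct 20.
Layover = 6:08 PM − 10:23 AM = 7 hours 45 minutes.

7 hours 45 minutes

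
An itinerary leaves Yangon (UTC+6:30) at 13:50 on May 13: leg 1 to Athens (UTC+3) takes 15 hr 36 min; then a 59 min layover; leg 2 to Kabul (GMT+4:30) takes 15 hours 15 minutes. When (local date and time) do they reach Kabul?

19:40 on May 14

Convert departure to UTC: 13:50 − 6:30 = 07:20 UTC on May 13.
Add 15 hours 36 minutes leg 1 → 22:56 UTC.
Add 59 minutes layover in Athens → 23:55 UTC.
Add 15 hours and 15 minutes leg 2 → 15:10 UTC (May 14).
Kabul is UTC+4:30, so local arrival = 15:10 + 4:30 = 19:40 on May 14.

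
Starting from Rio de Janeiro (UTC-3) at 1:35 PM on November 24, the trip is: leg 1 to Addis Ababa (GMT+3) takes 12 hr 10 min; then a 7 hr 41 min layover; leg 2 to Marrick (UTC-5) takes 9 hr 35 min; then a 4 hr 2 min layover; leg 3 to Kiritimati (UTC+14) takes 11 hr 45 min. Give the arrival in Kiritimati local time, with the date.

3:48 AM on November 27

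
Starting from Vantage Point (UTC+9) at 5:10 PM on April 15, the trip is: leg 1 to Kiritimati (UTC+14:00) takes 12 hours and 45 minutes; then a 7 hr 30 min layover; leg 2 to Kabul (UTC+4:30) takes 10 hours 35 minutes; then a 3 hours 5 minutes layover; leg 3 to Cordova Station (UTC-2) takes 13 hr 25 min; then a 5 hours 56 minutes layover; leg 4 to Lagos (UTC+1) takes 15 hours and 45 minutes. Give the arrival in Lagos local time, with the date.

Convert departure to UTC: 5:10 PM − 9:00 = 8:10 AM UTC on Apr 15.
Add 12 hours 45 minutes leg 1 → 8:55 PM UTC.
Add 7 hours and 30 minutes layover in Kiritimati → 4:25 AM UTC (Apr 16).
Add 10 hours and 35 minutes leg 2 → 3:00 PM UTC.
Add 3 hours 5 minutes layover in Kabul → 6:05 PM UTC.
Add 13 hours and 25 minutes leg 3 → 7:30 AM UTC (Apr 17).
Add 5 hours 56 minutes layover in Cordova Station → 1:26 PM UTC.
Add 15 hours and 45 minutes leg 4 → 5:11 AM UTC (Apr 18).
Lagos is UTC+1:00, so local arrival = 5:11 AM + 1:00 = 6:11 AM on Apr 18.

6:11 AM on April 18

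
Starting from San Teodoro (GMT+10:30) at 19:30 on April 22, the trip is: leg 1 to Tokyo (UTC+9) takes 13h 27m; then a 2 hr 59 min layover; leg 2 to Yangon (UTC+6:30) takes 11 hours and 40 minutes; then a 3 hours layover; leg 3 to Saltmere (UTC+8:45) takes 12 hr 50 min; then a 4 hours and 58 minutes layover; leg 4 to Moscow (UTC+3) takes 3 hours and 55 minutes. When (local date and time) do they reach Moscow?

Convert departure to UTC: 19:30 − 10:30 = 09:00 UTC on Apr 22.
Add 13 hours and 27 minutes leg 1 → 22:27 UTC.
Add 2 hours and 59 minutes layover in Tokyo → 01:26 UTC (Apr 23).
Add 11 hours and 40 minutes leg 2 → 13:06 UTC.
Add 3 hours layover in Yangon → 16:06 UTC.
Add 12 hours 50 minutes leg 3 → 04:56 UTC (Apr 24).
Add 4 hours and 58 minutes layover in Saltmere → 09:54 UTC.
Add 3 hours 55 minutes leg 4 → 13:49 UTC.
Moscow is UTC+3:00, so local arrival = 13:49 + 3:00 = 16:49 on Apr 24.

16:49 on April 24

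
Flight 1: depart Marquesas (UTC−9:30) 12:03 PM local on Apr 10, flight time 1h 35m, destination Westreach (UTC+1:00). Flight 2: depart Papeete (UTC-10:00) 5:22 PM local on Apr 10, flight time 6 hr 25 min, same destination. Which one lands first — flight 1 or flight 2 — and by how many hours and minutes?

the first, by 10 hours 39 minutes

Flight 1 in UTC: 12:03 PM + 9:30 = 9:33 PM on Apr 10.
+1 hour 35 minutes → arrive 11:08 PM UTC on Apr 10.
Flight 2 in UTC: 5:22 PM + 10:00 = 3:22 AM on Apr 11.
+6 hours 25 minutes → arrive 9:47 AM UTC on Apr 11.
Flight 1 lands earlier by 10 hours 39 minutes.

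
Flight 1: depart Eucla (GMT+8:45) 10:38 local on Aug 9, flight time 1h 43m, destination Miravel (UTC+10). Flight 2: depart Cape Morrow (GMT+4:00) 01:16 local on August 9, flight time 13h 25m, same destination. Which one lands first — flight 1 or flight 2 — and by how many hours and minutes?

Flight 1 in UTC: 10:38 − 8:45 = 01:53 on Aug 9.
+1 hour and 43 minutes → arrive 03:36 UTC on Aug 9.
Flight 2 in UTC: 01:16 − 4:00 = 21:16 on Aug 8.
+13 hours 25 minutes → arrive 10:41 UTC on Aug 9.
Flight 1 lands earlier by 7 hours 5 minutes.

the first, by 7 hours 5 minutes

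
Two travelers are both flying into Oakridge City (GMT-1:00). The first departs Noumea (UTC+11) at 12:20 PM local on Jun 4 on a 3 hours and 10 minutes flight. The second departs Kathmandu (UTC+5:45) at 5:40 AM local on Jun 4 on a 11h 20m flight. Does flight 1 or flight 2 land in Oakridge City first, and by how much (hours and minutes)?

the first, by 6 hours 45 minutes

Flight 1 in UTC: 12:20 PM − 11:00 = 1:20 AM on Jun 4.
+3 hours 10 minutes → arrive 4:30 AM UTC on Jun 4.
Flight 2 in UTC: 5:40 AM − 5:45 = 11:55 PM on Jun 3.
+11 hours and 20 minutes → arrive 11:15 AM UTC on Jun 4.
Flight 1 lands earlier by 6 hours 45 minutes.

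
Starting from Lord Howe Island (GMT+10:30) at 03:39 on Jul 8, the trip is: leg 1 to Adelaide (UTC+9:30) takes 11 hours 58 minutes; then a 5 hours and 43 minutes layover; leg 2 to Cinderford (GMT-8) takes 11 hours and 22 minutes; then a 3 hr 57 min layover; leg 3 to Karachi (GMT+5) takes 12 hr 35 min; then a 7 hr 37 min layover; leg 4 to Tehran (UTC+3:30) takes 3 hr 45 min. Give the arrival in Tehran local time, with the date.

05:36 on July 10

Convert departure to UTC: 03:39 − 10:30 = 17:09 UTC on Jul 7.
Add 11 hours and 58 minutes leg 1 → 05:07 UTC (Jul 8).
Add 5 hours 43 minutes layover in Adelaide → 10:50 UTC.
Add 11 hours and 22 minutes leg 2 → 22:12 UTC.
Add 3 hours and 57 minutes layover in Cinderford → 02:09 UTC (Jul 9).
Add 12 hours and 35 minutes leg 3 → 14:44 UTC.
Add 7 hours 37 minutes layover in Karachi → 22:21 UTC.
Add 3 hours 45 minutes leg 4 → 02:06 UTC (Jul 10).
Tehran is UTC+3:30, so local arrival = 02:06 + 3:30 = 05:36 on Jul 10.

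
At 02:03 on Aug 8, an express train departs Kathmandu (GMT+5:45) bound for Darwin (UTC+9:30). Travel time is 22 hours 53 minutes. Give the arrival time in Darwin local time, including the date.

04:41 on August 9

Darwin is 3:45 ahead of Kathmandu.
After 22 hours 53 minutes it is 00:56 (Aug 9) in Kathmandu.
Shift by the zone difference: 00:56 + 3:45 = 04:41 on Aug 9 in Darwin.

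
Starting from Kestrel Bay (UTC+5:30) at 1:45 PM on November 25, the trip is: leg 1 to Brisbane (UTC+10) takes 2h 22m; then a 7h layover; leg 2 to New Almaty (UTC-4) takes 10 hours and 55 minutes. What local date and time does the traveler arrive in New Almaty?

Convert departure to UTC: 1:45 PM − 5:30 = 8:15 AM UTC on Nov 25.
Add 2 hours 22 minutes leg 1 → 10:37 AM UTC.
Add 7 hours layover in Brisbane → 5:37 PM UTC.
Add 10 hours 55 minutes leg 2 → 4:32 AM UTC (Nov 26).
New Almaty is UTC−4:00, so local arrival = 4:32 AM − 4:00 = 12:32 AM on Nov 26.

12:32 AM on Nov 26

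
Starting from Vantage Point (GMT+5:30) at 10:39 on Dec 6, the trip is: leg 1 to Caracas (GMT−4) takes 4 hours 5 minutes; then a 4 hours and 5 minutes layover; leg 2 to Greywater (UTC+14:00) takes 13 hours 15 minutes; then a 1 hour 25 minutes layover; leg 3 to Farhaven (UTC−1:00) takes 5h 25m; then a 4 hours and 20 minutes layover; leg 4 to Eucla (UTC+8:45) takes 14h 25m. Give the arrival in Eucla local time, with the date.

Convert departure to UTC: 10:39 − 5:30 = 05:09 UTC on Dec 6.
Add 4 hours and 5 minutes leg 1 → 09:14 UTC.
Add 4 hours 5 minutes layover in Caracas → 13:19 UTC.
Add 13 hours and 15 minutes leg 2 → 02:34 UTC (Dec 7).
Add 1 hour 25 minutes layover in Greywater → 03:59 UTC.
Add 5 hours 25 minutes leg 3 → 09:24 UTC.
Add 4 hours 20 minutes layover in Farhaven → 13:44 UTC.
Add 14 hours 25 minutes leg 4 → 04:09 UTC (Dec 8).
Eucla is UTC+8:45, so local arrival = 04:09 + 8:45 = 12:54 on Dec 8.

12:54 on December 8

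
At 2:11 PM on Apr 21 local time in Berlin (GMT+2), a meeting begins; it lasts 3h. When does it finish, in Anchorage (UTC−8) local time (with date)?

7:11 AM on Apr 21

Convert start to UTC: 2:11 PM − 2:00 = 12:11 PM UTC on Apr 21.
Add 3 hours duration → 3:11 PM UTC.
Anchorage is UTC−8:00, so local end time = 3:11 PM − 8:00 = 7:11 AM on Apr 21.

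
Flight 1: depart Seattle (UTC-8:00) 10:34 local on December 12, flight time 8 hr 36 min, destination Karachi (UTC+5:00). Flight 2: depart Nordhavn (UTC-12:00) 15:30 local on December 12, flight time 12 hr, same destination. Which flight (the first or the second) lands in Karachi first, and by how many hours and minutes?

the first, by 12 hours 20 minutes

Flight 1 in UTC: 10:34 + 8:00 = 18:34 on Dec 12.
+8 hours and 36 minutes → arrive 03:10 UTC on Dec 13.
Flight 2 in UTC: 15:30 + 12:00 = 03:30 on Dec 13.
+12 hours → arrive 15:30 UTC on Dec 13.
Flight 1 lands earlier by 12 hours 20 minutes.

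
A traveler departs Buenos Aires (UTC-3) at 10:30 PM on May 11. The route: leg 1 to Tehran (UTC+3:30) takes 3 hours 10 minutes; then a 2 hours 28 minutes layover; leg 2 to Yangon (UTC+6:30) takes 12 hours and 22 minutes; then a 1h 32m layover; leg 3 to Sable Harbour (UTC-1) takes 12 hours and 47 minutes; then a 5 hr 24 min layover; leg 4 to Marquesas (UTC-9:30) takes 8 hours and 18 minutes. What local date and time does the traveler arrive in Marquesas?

2:01 PM on May 13

Convert departure to UTC: 10:30 PM + 3:00 = 1:30 AM UTC on May 12.
Add 3 hours and 10 minutes leg 1 → 4:40 AM UTC.
Add 2 hours and 28 minutes layover in Tehran → 7:08 AM UTC.
Add 12 hours 22 minutes leg 2 → 7:30 PM UTC.
Add 1 hour and 32 minutes layover in Yangon → 9:02 PM UTC.
Add 12 hours and 47 minutes leg 3 → 9:49 AM UTC (May 13).
Add 5 hours 24 minutes layover in Sable Harbour → 3:13 PM UTC.
Add 8 hours 18 minutes leg 4 → 11:31 PM UTC.
Marquesas is UTC−9:30, so local arrival = 11:31 PM − 9:30 = 2:01 PM on May 13.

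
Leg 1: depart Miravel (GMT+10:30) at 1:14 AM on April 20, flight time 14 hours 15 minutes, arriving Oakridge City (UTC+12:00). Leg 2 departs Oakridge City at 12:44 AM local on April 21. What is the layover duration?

7 hours 45 minutes

Convert departure to UTC: 1:14 AM − 10:30 = 2:44 PM UTC on Apr 19.
Add 14 hours 15 minutes flight time → 4:59 AM UTC (Apr 20).
Oakridge City is UTC+12:00, so local arrival = 4:59 AM + 12:00 = 4:59 PM on Apr 20.
Layover = 12:44 AM − 4:59 PM (+1 day) = 7 hours 45 minutes.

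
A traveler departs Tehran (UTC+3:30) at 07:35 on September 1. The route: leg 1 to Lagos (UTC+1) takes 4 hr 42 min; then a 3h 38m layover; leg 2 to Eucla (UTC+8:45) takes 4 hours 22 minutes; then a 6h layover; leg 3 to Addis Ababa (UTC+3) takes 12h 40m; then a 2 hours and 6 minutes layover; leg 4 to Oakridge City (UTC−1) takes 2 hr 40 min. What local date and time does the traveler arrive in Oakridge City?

15:13 on September 2

Convert departure to UTC: 07:35 − 3:30 = 04:05 UTC on Sep 1.
Add 4 hours and 42 minutes leg 1 → 08:47 UTC.
Add 3 hours and 38 minutes layover in Lagos → 12:25 UTC.
Add 4 hours and 22 minutes leg 2 → 16:47 UTC.
Add 6 hours layover in Eucla → 22:47 UTC.
Add 12 hours 40 minutes leg 3 → 11:27 UTC (Sep 2).
Add 2 hours 6 minutes layover in Addis Ababa → 13:33 UTC.
Add 2 hours 40 minutes leg 4 → 16:13 UTC.
Oakridge City is UTC−1:00, so local arrival = 16:13 − 1:00 = 15:13 on Sep 2.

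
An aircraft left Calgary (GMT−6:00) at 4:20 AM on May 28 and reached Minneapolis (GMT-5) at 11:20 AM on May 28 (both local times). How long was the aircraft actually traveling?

Departure in UTC: 4:20 AM + 6:00 = 10:20 AM on May 28.
Arrival in UTC: 11:20 AM + 5:00 = 4:20 PM on May 28.
Elapsed = 4:20 PM − 10:20 AM = 6 hours.

6 hours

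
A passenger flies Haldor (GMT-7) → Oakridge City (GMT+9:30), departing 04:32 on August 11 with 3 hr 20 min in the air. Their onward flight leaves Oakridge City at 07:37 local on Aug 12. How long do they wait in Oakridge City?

Convert departure to UTC: 04:32 + 7:00 = 11:32 UTC on Aug 11.
Add 3 hours and 20 minutes flight time → 14:52 UTC.
Oakridge City is UTC+9:30, so local arrival = 14:52 + 9:30 = 00:22 on Aug 12.
Layover = 07:37 − 00:22 = 7 hours 15 minutes.

7 hours 15 minutes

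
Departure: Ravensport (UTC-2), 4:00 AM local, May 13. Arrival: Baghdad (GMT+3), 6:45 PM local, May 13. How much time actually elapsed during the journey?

Departure in UTC: 4:00 AM + 2:00 = 6:00 AM on May 13.
Arrival in UTC: 6:45 PM − 3:00 = 3:45 PM on May 13.
Elapsed = 3:45 PM − 6:00 AM = 9 hours 45 minutes.

9 hours 45 minutes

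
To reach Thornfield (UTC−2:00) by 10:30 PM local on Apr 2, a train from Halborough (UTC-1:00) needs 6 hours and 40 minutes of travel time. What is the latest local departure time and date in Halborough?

Target arrival in UTC: 10:30 PM + 2:00 = 12:30 AM on Apr 3.
Subtract 6 hours 40 minutes → departure 5:50 PM UTC on Apr 2.
Halborough is UTC−1:00: 5:50 PM − 1:00 = 4:50 PM on Apr 2.

4:50 PM on Apr 2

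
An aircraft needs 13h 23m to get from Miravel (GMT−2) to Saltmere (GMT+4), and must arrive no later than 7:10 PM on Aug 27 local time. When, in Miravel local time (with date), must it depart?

11:47 PM on Aug 26

Target arrival in UTC: 7:10 PM − 4:00 = 3:10 PM on Aug 27.
Subtract 13 hours 23 minutes → departure 1:47 AM UTC on Aug 27.
Miravel is UTC−2:00: 1:47 AM − 2:00 = 11:47 PM on Aug 26.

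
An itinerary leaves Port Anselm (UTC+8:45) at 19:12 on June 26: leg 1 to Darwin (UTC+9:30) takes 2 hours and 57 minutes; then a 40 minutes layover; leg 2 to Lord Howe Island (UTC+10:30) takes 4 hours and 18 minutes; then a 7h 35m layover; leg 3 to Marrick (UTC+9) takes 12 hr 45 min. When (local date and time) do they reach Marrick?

Convert departure to UTC: 19:12 − 8:45 = 10:27 UTC on Jun 26.
Add 2 hours and 57 minutes leg 1 → 13:24 UTC.
Add 40 minutes layover in Darwin → 14:04 UTC.
Add 4 hours and 18 minutes leg 2 → 18:22 UTC.
Add 7 hours 35 minutes layover in Lord Howe Island → 01:57 UTC (Jun 27).
Add 12 hours and 45 minutes leg 3 → 14:42 UTC.
Marrick is UTC+9:00, so local arrival = 14:42 + 9:00 = 23:42 on Jun 27.

23:42 on June 27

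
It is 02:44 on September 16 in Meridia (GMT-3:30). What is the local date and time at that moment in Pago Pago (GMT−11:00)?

19:14 on September 15

In UTC: 02:44 + 3:30 = 06:14 on Sep 16.
Pago Pago is UTC−11:00: 06:14 − 11:00 = 19:14 on Sep 15.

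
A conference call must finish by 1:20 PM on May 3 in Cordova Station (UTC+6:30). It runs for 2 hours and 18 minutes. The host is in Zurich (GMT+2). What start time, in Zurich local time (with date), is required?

Target end time in UTC: 1:20 PM − 6:30 = 6:50 AM on May 3.
Subtract 2 hours 18 minutes → start 4:32 AM UTC on May 3.
Zurich is UTC+2:00: 4:32 AM + 2:00 = 6:32 AM on May 3.

6:32 AM on May 3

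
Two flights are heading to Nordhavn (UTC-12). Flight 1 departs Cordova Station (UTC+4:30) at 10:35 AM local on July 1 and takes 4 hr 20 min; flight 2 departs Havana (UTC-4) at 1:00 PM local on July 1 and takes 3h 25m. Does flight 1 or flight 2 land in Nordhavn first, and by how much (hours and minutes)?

Flight 1 in UTC: 10:35 AM − 4:30 = 6:05 AM on Jul 1.
+4 hours and 20 minutes → arrive 10:25 AM UTC on Jul 1.
Flight 2 in UTC: 1:00 PM + 4:00 = 5:00 PM on Jul 1.
+3 hours and 25 minutes → arrive 8:25 PM UTC on Jul 1.
Flight 1 lands earlier by 10 hours.

the first, by 10 hours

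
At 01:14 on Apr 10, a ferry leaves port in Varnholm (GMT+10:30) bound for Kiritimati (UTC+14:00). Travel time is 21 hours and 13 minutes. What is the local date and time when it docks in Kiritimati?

Convert departure to UTC: 01:14 − 10:30 = 14:44 UTC on Apr 9.
Add 21 hours and 13 minutes travel time → 11:57 UTC (Apr 10).
Kiritimati is UTC+14:00, so local arrival = 11:57 + 14:00 = 01:57 on Apr 11.

01:57 on April 11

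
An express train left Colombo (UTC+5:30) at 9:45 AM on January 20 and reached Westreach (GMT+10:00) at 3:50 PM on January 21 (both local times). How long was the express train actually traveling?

25 hours 35 minutes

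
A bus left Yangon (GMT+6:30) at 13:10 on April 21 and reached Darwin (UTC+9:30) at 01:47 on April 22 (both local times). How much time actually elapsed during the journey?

9 hours 37 minutes

Departure in UTC: 13:10 − 6:30 = 06:40 on Apr 21.
Arrival in UTC: 01:47 − 9:30 = 16:17 on Apr 21.
Elapsed = 16:17 − 06:40 = 9 hours 37 minutes.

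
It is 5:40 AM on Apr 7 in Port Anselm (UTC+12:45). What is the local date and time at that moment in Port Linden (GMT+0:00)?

In UTC: 5:40 AM − 12:45 = 4:55 PM on Apr 6.
Port Linden is UTC+0, so it is 4:55 PM on Apr 6.

4:55 PM on April 6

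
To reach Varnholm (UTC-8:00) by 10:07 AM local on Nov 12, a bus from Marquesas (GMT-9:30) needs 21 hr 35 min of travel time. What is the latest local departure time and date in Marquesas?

11:02 AM on Nov 11

Target arrival in UTC: 10:07 AM + 8:00 = 6:07 PM on Nov 12.
Subtract 21 hours and 35 minutes → departure 8:32 PM UTC on Nov 11.
Marquesas is UTC−9:30: 8:32 PM − 9:30 = 11:02 AM on Nov 11.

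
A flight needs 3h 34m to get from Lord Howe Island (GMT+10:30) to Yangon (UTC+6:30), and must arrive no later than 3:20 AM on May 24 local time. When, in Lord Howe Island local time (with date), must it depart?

3:46 AM on May 24

Target arrival in UTC: 3:20 AM − 6:30 = 8:50 PM on May 23.
Subtract 3 hours 34 minutes → departure 5:16 PM UTC on May 23.
Lord Howe Island is UTC+10:30: 5:16 PM + 10:30 = 3:46 AM on May 24.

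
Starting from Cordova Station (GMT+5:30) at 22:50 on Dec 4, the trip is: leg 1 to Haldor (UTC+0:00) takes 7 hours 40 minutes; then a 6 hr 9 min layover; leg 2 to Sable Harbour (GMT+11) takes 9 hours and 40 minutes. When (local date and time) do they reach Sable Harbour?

Convert departure to UTC: 22:50 − 5:30 = 17:20 UTC on Dec 4.
Add 7 hours 40 minutes leg 1 → 01:00 UTC (Dec 5).
Add 6 hours 9 minutes layover in Haldor → 07:09 UTC.
Add 9 hours 40 minutes leg 2 → 16:49 UTC.
Sable Harbour is UTC+11:00, so local arrival = 16:49 + 11:00 = 03:49 on Dec 6.

03:49 on December 6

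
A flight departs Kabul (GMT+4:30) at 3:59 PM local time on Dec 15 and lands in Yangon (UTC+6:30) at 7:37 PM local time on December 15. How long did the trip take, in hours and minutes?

Yangon is 2:00 ahead of Kabul.
Clock-face elapsed time (ignoring zones) is 3 hours 38 minutes.
Actual elapsed = 3 hours 38 minutes − 2:00 = 1 hour 38 minutes.

1 hour 38 minutes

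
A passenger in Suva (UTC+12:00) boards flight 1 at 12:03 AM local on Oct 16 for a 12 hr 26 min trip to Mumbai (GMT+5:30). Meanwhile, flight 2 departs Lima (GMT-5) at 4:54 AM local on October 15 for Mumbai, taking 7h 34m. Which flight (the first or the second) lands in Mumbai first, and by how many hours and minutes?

the second, by 7 hours 1 minute

Flight 1 in UTC: 12:03 AM − 12:00 = 12:03 PM on Oct 15.
+12 hours 26 minutes → arrive 12:29 AM UTC on Oct 16.
Flight 2 in UTC: 4:54 AM + 5:00 = 9:54 AM on Oct 15.
+7 hours and 34 minutes → arrive 5:28 PM UTC on Oct 15.
Flight 2 lands earlier by 7 hours 1 minute.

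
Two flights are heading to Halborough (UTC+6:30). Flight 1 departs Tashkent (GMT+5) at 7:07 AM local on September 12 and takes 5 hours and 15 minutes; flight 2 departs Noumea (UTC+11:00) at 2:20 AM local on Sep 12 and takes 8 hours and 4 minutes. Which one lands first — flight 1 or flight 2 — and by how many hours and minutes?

Flight 1 in UTC: 7:07 AM − 5:00 = 2:07 AM on Sep 12.
+5 hours 15 minutes → arrive 7:22 AM UTC on Sep 12.
Flight 2 in UTC: 2:20 AM − 11:00 = 3:20 PM on Sep 11.
+8 hours and 4 minutes → arrive 11:24 PM UTC on Sep 11.
Flight 2 lands earlier by 7 hours 58 minutes.

the second, by 7 hours 58 minutes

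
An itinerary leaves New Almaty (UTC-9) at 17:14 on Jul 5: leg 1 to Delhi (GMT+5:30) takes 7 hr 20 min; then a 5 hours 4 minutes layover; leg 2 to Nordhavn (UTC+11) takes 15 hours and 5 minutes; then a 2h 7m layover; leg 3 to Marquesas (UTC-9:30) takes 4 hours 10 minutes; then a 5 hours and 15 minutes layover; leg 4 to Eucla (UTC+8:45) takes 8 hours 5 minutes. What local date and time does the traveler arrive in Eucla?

Convert departure to UTC: 17:14 + 9:00 = 02:14 UTC on Jul 6.
Add 7 hours 20 minutes leg 1 → 09:34 UTC.
Add 5 hours and 4 minutes layover in Delhi → 14:38 UTC.
Add 15 hours and 5 minutes leg 2 → 05:43 UTC (Jul 7).
Add 2 hours 7 minutes layover in Nordhavn → 07:50 UTC.
Add 4 hours 10 minutes leg 3 → 12:00 UTC.
Add 5 hours and 15 minutes layover in Marquesas → 17:15 UTC.
Add 8 hours 5 minutes leg 4 → 01:20 UTC (Jul 8).
Eucla is UTC+8:45, so local arrival = 01:20 + 8:45 = 10:05 on Jul 8.

10:05 on July 8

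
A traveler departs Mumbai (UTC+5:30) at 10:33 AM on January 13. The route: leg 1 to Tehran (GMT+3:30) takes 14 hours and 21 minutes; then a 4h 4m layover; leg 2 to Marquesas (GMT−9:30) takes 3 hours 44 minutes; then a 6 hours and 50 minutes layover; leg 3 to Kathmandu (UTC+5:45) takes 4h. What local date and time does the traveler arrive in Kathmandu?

7:47 PM on January 14

Convert departure to UTC: 10:33 AM − 5:30 = 5:03 AM UTC on Jan 13.
Add 14 hours and 21 minutes leg 1 → 7:24 PM UTC.
Add 4 hours and 4 minutes layover in Tehran → 11:28 PM UTC.
Add 3 hours 44 minutes leg 2 → 3:12 AM UTC (Jan 14).
Add 6 hours and 50 minutes layover in Marquesas → 10:02 AM UTC.
Add 4 hours leg 3 → 2:02 PM UTC.
Kathmandu is UTC+5:45, so local arrival = 2:02 PM + 5:45 = 7:47 PM on Jan 14.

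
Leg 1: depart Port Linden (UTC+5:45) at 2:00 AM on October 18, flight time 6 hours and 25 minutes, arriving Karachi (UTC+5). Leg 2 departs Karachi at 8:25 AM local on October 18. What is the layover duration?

45 minutes

Convert departure to UTC: 2:00 AM − 5:45 = 8:15 PM UTC on Oct 17.
Add 6 hours 25 minutes flight time → 2:40 AM UTC (Oct 18).
Karachi is UTC+5:00, so local arrival = 2:40 AM + 5:00 = 7:40 AM on Oct 18.
Layover = 8:25 AM − 7:40 AM = 45 minutes.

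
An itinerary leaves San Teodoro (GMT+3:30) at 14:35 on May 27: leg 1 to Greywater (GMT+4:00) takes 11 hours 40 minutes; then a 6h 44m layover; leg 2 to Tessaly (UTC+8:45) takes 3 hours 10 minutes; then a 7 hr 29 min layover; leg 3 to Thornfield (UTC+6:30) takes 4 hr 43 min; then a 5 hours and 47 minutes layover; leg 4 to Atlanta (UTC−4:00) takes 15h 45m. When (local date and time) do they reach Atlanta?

14:23 on May 29

Convert departure to UTC: 14:35 − 3:30 = 11:05 UTC on May 27.
Add 11 hours and 40 minutes leg 1 → 22:45 UTC.
Add 6 hours and 44 minutes layover in Greywater → 05:29 UTC (May 28).
Add 3 hours and 10 minutes leg 2 → 08:39 UTC.
Add 7 hours and 29 minutes layover in Tessaly → 16:08 UTC.
Add 4 hours and 43 minutes leg 3 → 20:51 UTC.
Add 5 hours and 47 minutes layover in Thornfield → 02:38 UTC (May 29).
Add 15 hours 45 minutes leg 4 → 18:23 UTC.
Atlanta is UTC−4:00, so local arrival = 18:23 − 4:00 = 14:23 on May 29.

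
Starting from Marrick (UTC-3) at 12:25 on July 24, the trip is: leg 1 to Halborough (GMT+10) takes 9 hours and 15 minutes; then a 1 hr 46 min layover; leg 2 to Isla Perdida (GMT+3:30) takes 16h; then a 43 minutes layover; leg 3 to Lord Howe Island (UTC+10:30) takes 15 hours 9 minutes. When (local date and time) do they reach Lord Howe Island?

20:48 on July 26

Convert departure to UTC: 12:25 + 3:00 = 15:25 UTC on Jul 24.
Add 9 hours and 15 minutes leg 1 → 00:40 UTC (Jul 25).
Add 1 hour and 46 minutes layover in Halborough → 02:26 UTC.
Add 16 hours leg 2 → 18:26 UTC.
Add 43 minutes layover in Isla Perdida → 19:09 UTC.
Add 15 hours 9 minutes leg 3 → 10:18 UTC (Jul 26).
Lord Howe Island is UTC+10:30, so local arrival = 10:18 + 10:30 = 20:48 on Jul 26.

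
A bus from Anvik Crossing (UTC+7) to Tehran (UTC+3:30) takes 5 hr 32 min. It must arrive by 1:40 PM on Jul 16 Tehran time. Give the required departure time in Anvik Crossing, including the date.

11:38 AM on July 16

Target arrival in UTC: 1:40 PM − 3:30 = 10:10 AM on Jul 16.
Subtract 5 hours 32 minutes → departure 4:38 AM UTC on Jul 16.
Anvik Crossing is UTC+7:00: 4:38 AM + 7:00 = 11:38 AM on Jul 16.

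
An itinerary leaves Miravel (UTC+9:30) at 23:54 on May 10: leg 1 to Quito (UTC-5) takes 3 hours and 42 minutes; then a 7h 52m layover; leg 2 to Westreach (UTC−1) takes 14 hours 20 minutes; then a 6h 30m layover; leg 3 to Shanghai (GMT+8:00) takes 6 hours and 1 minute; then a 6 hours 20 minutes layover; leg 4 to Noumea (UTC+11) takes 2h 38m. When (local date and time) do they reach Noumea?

Convert departure to UTC: 23:54 − 9:30 = 14:24 UTC on May 10.
Add 3 hours 42 minutes leg 1 → 18:06 UTC.
Add 7 hours and 52 minutes layover in Quito → 01:58 UTC (May 11).
Add 14 hours 20 minutes leg 2 → 16:18 UTC.
Add 6 hours 30 minutes layover in Westreach → 22:48 UTC.
Add 6 hours and 1 minute leg 3 → 04:49 UTC (May 12).
Add 6 hours and 20 minutes layover in Shanghai → 11:09 UTC.
Add 2 hours and 38 minutes leg 4 → 13:47 UTC.
Noumea is UTC+11:00, so local arrival = 13:47 + 11:00 = 00:47 on May 13.

00:47 on May 13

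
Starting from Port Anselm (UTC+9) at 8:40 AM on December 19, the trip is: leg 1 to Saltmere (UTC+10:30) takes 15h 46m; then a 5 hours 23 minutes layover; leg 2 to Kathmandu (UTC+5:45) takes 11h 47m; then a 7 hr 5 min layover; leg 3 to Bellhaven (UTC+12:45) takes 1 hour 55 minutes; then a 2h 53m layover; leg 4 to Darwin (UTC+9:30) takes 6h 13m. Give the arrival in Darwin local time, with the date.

12:12 PM on Dec 21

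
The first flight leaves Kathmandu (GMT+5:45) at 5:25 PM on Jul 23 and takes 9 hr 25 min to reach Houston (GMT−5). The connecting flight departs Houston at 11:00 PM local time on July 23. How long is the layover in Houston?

Convert departure to UTC: 5:25 PM − 5:45 = 11:40 AM UTC on Jul 23.
Add 9 hours 25 minutes flight time → 9:05 PM UTC.
Houston is UTC−5:00, so local arrival = 9:05 PM − 5:00 = 4:05 PM on Jul 23.
Layover = 11:00 PM − 4:05 PM = 6 hours 55 minutes.

6 hours 55 minutes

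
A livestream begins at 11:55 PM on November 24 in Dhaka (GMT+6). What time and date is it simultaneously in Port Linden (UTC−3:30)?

2:25 PM on Nov 24

Port Linden is 9:30 behind Dhaka.
Shift by the zone difference: 11:55 PM − 9:30 = 2:25 PM on Nov 24 in Port Linden.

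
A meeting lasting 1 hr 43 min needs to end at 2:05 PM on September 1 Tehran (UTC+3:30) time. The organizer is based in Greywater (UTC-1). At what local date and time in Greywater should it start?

Target end time in UTC: 2:05 PM − 3:30 = 10:35 AM on Sep 1.
Subtract 1 hour and 43 minutes → start 8:52 AM UTC on Sep 1.
Greywater is UTC−1:00: 8:52 AM − 1:00 = 7:52 AM on Sep 1.

7:52 AM on September 1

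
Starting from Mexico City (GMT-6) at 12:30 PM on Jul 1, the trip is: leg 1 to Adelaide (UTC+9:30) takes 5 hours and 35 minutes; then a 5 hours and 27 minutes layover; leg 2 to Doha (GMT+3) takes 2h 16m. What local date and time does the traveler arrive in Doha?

Convert departure to UTC: 12:30 PM + 6:00 = 6:30 PM UTC on Jul 1.
Add 5 hours 35 minutes leg 1 → 12:05 AM UTC (Jul 2).
Add 5 hours and 27 minutes layover in Adelaide → 5:32 AM UTC.
Add 2 hours 16 minutes leg 2 → 7:48 AM UTC.
Doha is UTC+3:00, so local arrival = 7:48 AM + 3:00 = 10:48 AM on Jul 2.

10:48 AM on July 2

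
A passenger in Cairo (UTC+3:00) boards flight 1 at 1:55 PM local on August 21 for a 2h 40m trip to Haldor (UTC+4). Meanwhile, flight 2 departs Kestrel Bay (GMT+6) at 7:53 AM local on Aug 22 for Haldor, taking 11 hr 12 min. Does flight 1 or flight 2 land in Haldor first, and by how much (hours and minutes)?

the first, by 23 hours 30 minutes

Flight 1 in UTC: 1:55 PM − 3:00 = 10:55 AM on Aug 21.
+2 hours 40 minutes → arrive 1:35 PM UTC on Aug 21.
Flight 2 in UTC: 7:53 AM − 6:00 = 1:53 AM on Aug 22.
+11 hours and 12 minutes → arrive 1:05 PM UTC on Aug 22.
Flight 1 lands earlier by 23 hours 30 minutes.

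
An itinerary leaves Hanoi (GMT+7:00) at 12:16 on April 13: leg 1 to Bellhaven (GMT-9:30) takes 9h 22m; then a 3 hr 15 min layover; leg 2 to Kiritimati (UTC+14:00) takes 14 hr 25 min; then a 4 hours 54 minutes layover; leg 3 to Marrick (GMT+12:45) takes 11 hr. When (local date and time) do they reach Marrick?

Convert departure to UTC: 12:16 − 7:00 = 05:16 UTC on Apr 13.
Add 9 hours and 22 minutes leg 1 → 14:38 UTC.
Add 3 hours 15 minutes layover in Bellhaven → 17:53 UTC.
Add 14 hours and 25 minutes leg 2 → 08:18 UTC (Apr 14).
Add 4 hours and 54 minutes layover in Kiritimati → 13:12 UTC.
Add 11 hours leg 3 → 00:12 UTC (Apr 15).
Marrick is UTC+12:45, so local arrival = 00:12 + 12:45 = 12:57 on Apr 15.

12:57 on April 15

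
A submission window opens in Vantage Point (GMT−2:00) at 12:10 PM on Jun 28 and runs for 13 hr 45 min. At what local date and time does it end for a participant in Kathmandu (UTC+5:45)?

Convert start to UTC: 12:10 PM + 2:00 = 2:10 PM UTC on Jun 28.
Add 13 hours and 45 minutes duration → 3:55 AM UTC (Jun 29).
Kathmandu is UTC+5:45, so local end time = 3:55 AM + 5:45 = 9:40 AM on Jun 29.

9:40 AM on Jun 29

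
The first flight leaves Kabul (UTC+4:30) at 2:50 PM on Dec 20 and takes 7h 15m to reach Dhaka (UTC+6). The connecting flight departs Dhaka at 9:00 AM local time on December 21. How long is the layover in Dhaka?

9 hours 25 minutes

Convert departure to UTC: 2:50 PM − 4:30 = 10:20 AM UTC on Dec 20.
Add 7 hours 15 minutes flight time → 5:35 PM UTC.
Dhaka is UTC+6:00, so local arrival = 5:35 PM + 6:00 = 11:35 PM on Dec 20.
Layover = 9:00 AM − 11:35 PM (+1 day) = 9 hours 25 minutes.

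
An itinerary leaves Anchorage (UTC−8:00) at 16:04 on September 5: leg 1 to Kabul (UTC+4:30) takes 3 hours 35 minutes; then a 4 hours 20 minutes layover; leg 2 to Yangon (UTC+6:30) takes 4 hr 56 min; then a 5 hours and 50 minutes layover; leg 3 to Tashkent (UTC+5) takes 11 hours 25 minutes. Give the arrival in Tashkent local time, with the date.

11:10 on Sep 7

Convert departure to UTC: 16:04 + 8:00 = 00:04 UTC on Sep 6.
Add 3 hours and 35 minutes leg 1 → 03:39 UTC.
Add 4 hours and 20 minutes layover in Kabul → 07:59 UTC.
Add 4 hours and 56 minutes leg 2 → 12:55 UTC.
Add 5 hours 50 minutes layover in Yangon → 18:45 UTC.
Add 11 hours and 25 minutes leg 3 → 06:10 UTC (Sep 7).
Tashkent is UTC+5:00, so local arrival = 06:10 + 5:00 = 11:10 on Sep 7.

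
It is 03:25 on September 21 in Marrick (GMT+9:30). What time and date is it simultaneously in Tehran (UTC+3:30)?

Tehran is 6:00 behind Marrick.
Shift by the zone difference: 03:25 − 6:00 = 21:25 on Sep 20 in Tehran.

21:25 on Sep 20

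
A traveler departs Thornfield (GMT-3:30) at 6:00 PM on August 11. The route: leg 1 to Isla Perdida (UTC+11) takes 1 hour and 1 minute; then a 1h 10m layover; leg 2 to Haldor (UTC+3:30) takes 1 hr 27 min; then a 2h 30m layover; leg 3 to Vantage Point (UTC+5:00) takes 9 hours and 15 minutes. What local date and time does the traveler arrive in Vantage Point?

5:53 PM on August 12

Convert departure to UTC: 6:00 PM + 3:30 = 9:30 PM UTC on Aug 11.
Add 1 hour 1 minute leg 1 → 10:31 PM UTC.
Add 1 hour 10 minutes layover in Isla Perdida → 11:41 PM UTC.
Add 1 hour 27 minutes leg 2 → 1:08 AM UTC (Aug 12).
Add 2 hours 30 minutes layover in Haldor → 3:38 AM UTC.
Add 9 hours 15 minutes leg 3 → 12:53 PM UTC.
Vantage Point is UTC+5:00, so local arrival = 12:53 PM + 5:00 = 5:53 PM on Aug 12.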